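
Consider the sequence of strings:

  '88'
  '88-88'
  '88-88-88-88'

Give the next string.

s(k+1) = s(k)·-·s(k) — each term doubles the last with '-' between the halves.
So the next term is two copies of 88-88-88-88 with '-' between the halves.

88-88-88-88-88-88-88-88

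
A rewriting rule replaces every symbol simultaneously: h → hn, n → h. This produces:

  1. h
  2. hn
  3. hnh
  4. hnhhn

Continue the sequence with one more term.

hnhhnhnh

Expanding hnhhn: h→hn, n→h, h→hn, h→hn, n→h. Concatenated: hn h hn hn h.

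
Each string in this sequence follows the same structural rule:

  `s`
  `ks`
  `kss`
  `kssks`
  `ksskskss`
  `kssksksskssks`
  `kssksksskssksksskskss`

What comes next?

ksskskssksskskssksksskssksksskssks

From term 3 onward, concatenate the last term with the second-to-last: ks·s = kss, kss·ks = kssks, …
The next term joins kssksksskssksksskskss and kssksksskssks.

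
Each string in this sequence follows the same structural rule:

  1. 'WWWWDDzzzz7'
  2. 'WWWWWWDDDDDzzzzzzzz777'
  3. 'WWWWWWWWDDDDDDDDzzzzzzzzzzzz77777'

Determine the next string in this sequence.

WWWWWWWWWWDDDDDDDDDDDzzzzzzzzzzzzzzzz7777777

Term n consists of 2n+2 W's, followed by 3n-1 D's, followed by 4n z's, followed by 2n-1 7's (n = 1, 2, …).
At n = 4 the blocks have lengths 10, 11, 16, 7.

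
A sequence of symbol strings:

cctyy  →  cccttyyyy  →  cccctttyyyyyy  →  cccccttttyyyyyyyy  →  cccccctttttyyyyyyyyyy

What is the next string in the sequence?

cccccccttttttyyyyyyyyyyyy

Term n consists of n+1 c's, followed by n t's, followed by 2n y's (n = 1, 2, …).
At n = 6 the blocks have lengths 7, 6, 12.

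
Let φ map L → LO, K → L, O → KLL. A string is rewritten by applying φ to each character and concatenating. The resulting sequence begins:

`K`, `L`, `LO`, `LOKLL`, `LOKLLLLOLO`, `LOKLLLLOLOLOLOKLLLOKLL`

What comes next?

Applying the rule to each of the 22 symbols of LOKLLLLOLOLOLOKLLLOKLL gives the pieces LO KLL L LO LO LO LO KLL LO KLL LO KLL LO KLL L LO LO LO KLL L LO LO, which concatenate to the answer.

LOKLLLLOLOLOLOKLLLOKLLLOKLLLOKLLLLOLOLOKLLLLOLO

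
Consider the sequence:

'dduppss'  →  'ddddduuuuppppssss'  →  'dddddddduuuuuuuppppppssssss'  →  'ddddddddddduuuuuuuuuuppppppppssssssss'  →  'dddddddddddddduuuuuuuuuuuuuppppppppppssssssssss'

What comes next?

Term n consists of 3n-1 d's, followed by 3n-2 u's, followed by 2n p's, followed by 2n s's (n = 1, 2, …).
Setting n = 6 gives 17, 16, 12, 12 characters in each block.

ddddddddddddddddduuuuuuuuuuuuuuuuppppppppppppssssssssssss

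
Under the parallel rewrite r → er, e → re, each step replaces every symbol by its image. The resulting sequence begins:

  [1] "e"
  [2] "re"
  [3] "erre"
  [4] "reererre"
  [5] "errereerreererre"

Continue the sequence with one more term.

Rewriting the 16 symbols of errereerreererre one by one yields re er er re er re re er er re re er re er er re; concatenated:

reererreerrereererrereerreererre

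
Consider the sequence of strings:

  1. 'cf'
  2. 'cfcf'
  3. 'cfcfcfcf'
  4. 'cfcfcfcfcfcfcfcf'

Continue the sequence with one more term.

cfcfcfcfcfcfcfcfcfcfcfcfcfcfcfcf

Every step duplicates the string.
So the next term is two copies of cfcfcfcfcfcfcfcf.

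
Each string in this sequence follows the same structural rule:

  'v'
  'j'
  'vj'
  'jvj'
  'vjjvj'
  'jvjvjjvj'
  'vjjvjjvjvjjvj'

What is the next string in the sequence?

jvjvjjvjvjjvjjvjvjjvj

From term 3 onward, concatenate the second-to-last term with the last: v·j = vj, j·vj = jvj, …
Continuing: jvjvjjvj · vjjvjjvjvjjvj gives term 8.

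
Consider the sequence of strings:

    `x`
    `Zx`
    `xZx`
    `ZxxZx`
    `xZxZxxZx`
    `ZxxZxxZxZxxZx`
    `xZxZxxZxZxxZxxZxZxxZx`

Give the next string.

ZxxZxxZxZxxZxxZxZxxZxZxxZxxZxZxxZx

This is a Fibonacci-style word recurrence s(k) = s(k−2)·s(k−1): e.g. x·Zx = xZx.
The next term joins ZxxZxxZxZxxZx and xZxZxxZxZxxZxxZxZxxZx.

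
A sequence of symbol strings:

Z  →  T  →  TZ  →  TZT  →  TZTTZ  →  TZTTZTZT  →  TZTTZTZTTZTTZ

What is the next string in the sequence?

From term 3 onward, concatenate the last term with the second-to-last: T·Z = TZ, TZ·T = TZT, …
Continuing: TZTTZTZTTZTTZ · TZTTZTZT gives term 8.

TZTTZTZTTZTTZTZTTZTZT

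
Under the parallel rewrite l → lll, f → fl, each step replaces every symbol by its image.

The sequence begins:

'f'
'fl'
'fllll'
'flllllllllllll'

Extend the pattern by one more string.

fllllllllllllllllllllllllllllllllllllllll

Applying the rule to each of the 14 symbols of flllllllllllll gives the pieces fl lll lll lll lll lll lll lll lll lll lll lll lll lll, which concatenate to the answer.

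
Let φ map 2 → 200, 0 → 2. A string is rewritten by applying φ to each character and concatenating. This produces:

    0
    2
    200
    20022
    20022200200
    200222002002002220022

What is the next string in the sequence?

Rewriting the 21 symbols of 200222002002002220022 one by one yields 200 2 2 200 200 200 2 2 200 2 2 200 2 2 200 200 200 2 2 200 200; concatenated:

2002220020020022200222002220020020022200200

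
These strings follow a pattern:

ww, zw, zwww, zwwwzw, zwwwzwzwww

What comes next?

zwwwzwzwwwzwwwzw

From term 3 onward, concatenate the last term with the second-to-last: zw·ww = zwww, zwww·zw = zwwwzw, …
The next term joins zwwwzwzwww and zwwwzw.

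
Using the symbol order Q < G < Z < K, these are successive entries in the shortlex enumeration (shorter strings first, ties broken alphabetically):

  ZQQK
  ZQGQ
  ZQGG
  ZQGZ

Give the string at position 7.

Continuing the enumeration 3 steps past ZQGZ: ZQGZ → ZQGK → ZQZQ → (answer).

ZQZG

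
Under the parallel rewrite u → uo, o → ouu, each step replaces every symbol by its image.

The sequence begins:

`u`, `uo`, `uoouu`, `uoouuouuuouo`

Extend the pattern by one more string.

uoouuouuuouoouuuououoouuuoouu

Apply φ to uoouuouuuouo symbol by symbol: u→uo, o→ouu, o→ouu, u→uo, u→uo, o→ouu, u→uo, u→uo, u→uo, o→ouu, u→uo, o→ouu; joined: uo ouu ouu uo uo ouu uo uo uo ouu uo ouu.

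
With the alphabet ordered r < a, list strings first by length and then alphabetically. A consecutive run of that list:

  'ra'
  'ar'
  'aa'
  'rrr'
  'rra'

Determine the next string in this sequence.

Find the rightmost character of rra below a, bump it to the next letter, and reset everything to its right to r.

rar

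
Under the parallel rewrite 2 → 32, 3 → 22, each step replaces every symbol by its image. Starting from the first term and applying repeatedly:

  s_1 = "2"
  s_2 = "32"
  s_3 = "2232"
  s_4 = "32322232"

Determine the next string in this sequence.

2232223232322232

Rewriting each symbol of 32322232: 3→22, 2→32, 3→22, 2→32, 2→32, 2→32, 3→22, 2→32, which concatenates to 22 32 22 32 32 32 22 32.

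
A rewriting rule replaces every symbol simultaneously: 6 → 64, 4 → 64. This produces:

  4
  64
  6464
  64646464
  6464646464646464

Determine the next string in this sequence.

Applying the rule to each of the 16 symbols of 6464646464646464 gives the pieces 64 64 64 64 64 64 64 64 64 64 64 64 64 64 64 64, which concatenate to the answer.

64646464646464646464646464646464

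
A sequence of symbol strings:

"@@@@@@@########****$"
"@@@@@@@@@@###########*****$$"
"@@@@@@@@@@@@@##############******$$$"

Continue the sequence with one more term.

@@@@@@@@@@@@@@@@#################*******$$$$

Term n consists of 3n+1 @'s, followed by 3n+2 #'s, followed by n+2 *'s, followed by n-1 $'s, where the shown terms are n = 2, 3, 4.
At n = 5 the blocks have lengths 16, 17, 7, 4.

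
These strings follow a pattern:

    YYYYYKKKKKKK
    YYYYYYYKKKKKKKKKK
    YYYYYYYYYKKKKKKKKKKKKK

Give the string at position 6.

Each string has the form Y^{2n+1} K^{3n+1}, where the shown terms are n = 2, 3, 4.
Setting n = 7 gives 15, 22 characters in each block.

YYYYYYYYYYYYYYYKKKKKKKKKKKKKKKKKKKKKK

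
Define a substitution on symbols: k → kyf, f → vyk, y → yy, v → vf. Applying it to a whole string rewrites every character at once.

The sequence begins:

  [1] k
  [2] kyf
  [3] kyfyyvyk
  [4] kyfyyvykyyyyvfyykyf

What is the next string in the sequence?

Applying the rule to each of the 19 symbols of kyfyyvykyyyyvfyykyf gives the pieces kyf yy vyk yy yy vf yy kyf yy yy yy yy vf vyk yy yy kyf yy vyk, which concatenate to the answer.

kyfyyvykyyyyvfyykyfyyyyyyyyvfvykyyyykyfyyvyk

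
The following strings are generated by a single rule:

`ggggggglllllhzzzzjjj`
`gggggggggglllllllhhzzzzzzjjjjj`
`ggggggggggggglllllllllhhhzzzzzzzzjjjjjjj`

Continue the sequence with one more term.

The n-th term is 3n+1 g's then 2n+1 l's then n-1 h's then 2n z's then 2n-1 j's, where the shown terms are n = 2, 3, 4.
For the next term, n = 5, so the run lengths are 16, 11, 4, 10, 9.

gggggggggggggggglllllllllllhhhhzzzzzzzzzzjjjjjjjjj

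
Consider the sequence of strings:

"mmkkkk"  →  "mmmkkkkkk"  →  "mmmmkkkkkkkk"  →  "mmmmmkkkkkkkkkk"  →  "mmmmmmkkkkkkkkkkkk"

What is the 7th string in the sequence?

mmmmmmmmkkkkkkkkkkkkkkkk

Each string has the form m^{n+1} k^{2n+2} (n = 1, 2, …).
At n = 7 the blocks have lengths 8, 16.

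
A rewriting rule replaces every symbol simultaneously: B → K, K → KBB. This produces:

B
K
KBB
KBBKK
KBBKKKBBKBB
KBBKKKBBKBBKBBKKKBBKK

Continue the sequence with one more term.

φ(KBBKKKBBKBBKBBKKKBBKK) expands symbol-by-symbol to KBB K K KBB KBB KBB K K KBB K K KBB K K KBB KBB KBB K K KBB KBB; joining the 21 pieces gives the next term.

KBBKKKBBKBBKBBKKKBBKKKBBKKKBBKBBKBBKKKBBKBB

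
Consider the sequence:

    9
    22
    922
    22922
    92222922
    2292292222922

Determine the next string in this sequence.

Each term (from the third on) is the two preceding terms concatenated in order: term 3 = 9·22 = 922.
The next term joins 92222922 and 2292292222922.

922229222292292222922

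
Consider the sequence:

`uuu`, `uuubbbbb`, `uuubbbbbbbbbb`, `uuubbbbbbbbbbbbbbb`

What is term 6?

Every step adds bbbbb to the end: s(k+1) = s(k)·bbbbb.
From uuubbbbbbbbbbbbbbb, 2 further steps: uuubbbbbbbbbbbbbbb → uuubbbbbbbbbbbbbbbbbbbb → (answer).

uuubbbbbbbbbbbbbbbbbbbbbbbbb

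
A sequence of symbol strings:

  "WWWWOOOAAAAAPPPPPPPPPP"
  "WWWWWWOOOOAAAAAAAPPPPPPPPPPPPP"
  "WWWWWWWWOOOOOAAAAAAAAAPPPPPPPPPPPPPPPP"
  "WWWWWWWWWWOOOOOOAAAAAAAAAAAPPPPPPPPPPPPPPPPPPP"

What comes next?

Each string has the form W^{2n-2} O^{n} A^{2n-1} P^{3n+1}, where the shown terms are n = 3, 4, 5, 6.
Setting n = 7 gives 12, 7, 13, 22 characters in each block.

WWWWWWWWWWWWOOOOOOOAAAAAAAAAAAAAPPPPPPPPPPPPPPPPPPPPPP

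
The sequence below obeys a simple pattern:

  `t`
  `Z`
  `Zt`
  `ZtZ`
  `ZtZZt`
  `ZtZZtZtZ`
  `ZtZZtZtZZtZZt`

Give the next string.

ZtZZtZtZZtZZtZtZZtZtZ

This is a Fibonacci-style word recurrence s(k) = s(k−1)·s(k−2): e.g. Z·t = Zt.
Continuing: ZtZZtZtZZtZZt · ZtZZtZtZ gives term 8.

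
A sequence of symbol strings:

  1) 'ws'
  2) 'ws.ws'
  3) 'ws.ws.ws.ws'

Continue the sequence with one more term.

Each string is two copies of the previous one joined by '.'.
So the next term is two copies of ws.ws.ws.ws with '.' between the halves.

ws.ws.ws.ws.ws.ws.ws.ws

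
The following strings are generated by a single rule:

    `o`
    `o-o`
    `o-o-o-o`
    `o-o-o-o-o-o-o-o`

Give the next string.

o-o-o-o-o-o-o-o-o-o-o-o-o-o-o-o

Every step duplicates the string with '-' between the halves.
One more doubling of o-o-o-o-o-o-o-o gives the answer.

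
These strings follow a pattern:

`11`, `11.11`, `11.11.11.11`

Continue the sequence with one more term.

11.11.11.11.11.11.11.11

Every step duplicates the string with '.' between the halves.
So the next term is two copies of 11.11.11.11 with '.' between the halves.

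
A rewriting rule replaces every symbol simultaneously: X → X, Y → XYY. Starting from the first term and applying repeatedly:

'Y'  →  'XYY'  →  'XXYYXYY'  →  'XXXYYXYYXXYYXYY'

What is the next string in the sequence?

XXXXYYXYYXXYYXYYXXXYYXYYXXYYXYY

Replace each of the 15 characters of XXXYYXYYXXYYXYY in place — X X X XYY XYY X XYY XYY X X XYY XYY X XYY XYY — and concatenate.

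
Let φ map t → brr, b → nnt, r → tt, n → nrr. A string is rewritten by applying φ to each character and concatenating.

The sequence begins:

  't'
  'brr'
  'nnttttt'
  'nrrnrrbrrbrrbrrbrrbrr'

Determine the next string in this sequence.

nrrttttnrrttttnntttttnntttttnntttttnntttttnnttttt

φ(nrrnrrbrrbrrbrrbrrbrr) expands symbol-by-symbol to nrr tt tt nrr tt tt nnt tt tt nnt tt tt nnt tt tt nnt tt tt nnt tt tt; joining the 21 pieces gives the next term.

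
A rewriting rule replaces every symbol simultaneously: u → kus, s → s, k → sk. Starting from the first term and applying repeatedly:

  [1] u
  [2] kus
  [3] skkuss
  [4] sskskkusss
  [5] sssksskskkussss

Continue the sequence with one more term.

ssssksssksskskkusssss

Applying the rule to each of the 15 symbols of sssksskskkussss gives the pieces s s s sk s s sk s sk sk kus s s s s, which concatenate to the answer.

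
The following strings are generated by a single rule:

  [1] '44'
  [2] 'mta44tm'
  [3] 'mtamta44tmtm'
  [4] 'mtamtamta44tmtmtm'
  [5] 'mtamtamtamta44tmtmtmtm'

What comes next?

Each term wraps the previous one in mta on the left and tm on the right.
So the next term is mta·mtamtamtamta44tmtmtmtm·tm.

mtamtamtamtamta44tmtmtmtmtm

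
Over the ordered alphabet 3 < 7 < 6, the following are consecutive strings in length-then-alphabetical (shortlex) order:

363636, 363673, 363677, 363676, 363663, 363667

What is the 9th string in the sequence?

Stepping forward 3 times from 363667: 363667 → 363666 → 367333, then the target.

367337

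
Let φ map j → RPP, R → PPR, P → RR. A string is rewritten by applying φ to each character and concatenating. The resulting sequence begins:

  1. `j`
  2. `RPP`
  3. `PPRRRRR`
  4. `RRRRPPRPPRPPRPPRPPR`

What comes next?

φ(RRRRPPRPPRPPRPPRPPR) expands symbol-by-symbol to PPR PPR PPR PPR RR RR PPR RR RR PPR RR RR PPR RR RR PPR RR RR PPR; joining the 19 pieces gives the next term.

PPRPPRPPRPPRRRRRPPRRRRRPPRRRRRPPRRRRRPPRRRRRPPR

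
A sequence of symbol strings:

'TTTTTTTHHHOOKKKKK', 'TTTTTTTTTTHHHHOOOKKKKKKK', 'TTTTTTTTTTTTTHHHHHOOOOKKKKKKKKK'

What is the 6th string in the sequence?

The n-th term is 3n+1 T's then n+1 H's then n O's then 2n+1 K's, where the shown terms are n = 2, 3, 4.
Setting n = 7 gives 22, 8, 7, 15 characters in each block.

TTTTTTTTTTTTTTTTTTTTTTHHHHHHHHOOOOOOOKKKKKKKKKKKKKKK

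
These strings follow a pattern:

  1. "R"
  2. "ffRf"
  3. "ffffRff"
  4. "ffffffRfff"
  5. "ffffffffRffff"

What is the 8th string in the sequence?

s(k+1) = ff·s(k)·f, so each term gains ff as a prefix and f as a suffix.
From ffffffffRffff, 3 further steps: ffffffffRffff → ffffffffffRfffff → ffffffffffffRffffff → (answer).

ffffffffffffffRfffffff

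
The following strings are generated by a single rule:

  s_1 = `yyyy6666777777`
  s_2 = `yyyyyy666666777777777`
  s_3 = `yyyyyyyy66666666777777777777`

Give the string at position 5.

Reading off run lengths: y runs 4, 6, 8; 6 runs 4, 6, 8; 7 runs 6, 9, 12 — each is linear in n, where the shown terms are n = 2, 3, 4.
At n = 6 the blocks have lengths 12, 12, 18.

yyyyyyyyyyyy666666666666777777777777777777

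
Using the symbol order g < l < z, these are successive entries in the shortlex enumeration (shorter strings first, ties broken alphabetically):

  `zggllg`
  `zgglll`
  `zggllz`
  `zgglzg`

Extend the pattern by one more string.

zgglzl

Find the rightmost character of zgglzg below z, bump it to the next letter, and reset everything to its right to g.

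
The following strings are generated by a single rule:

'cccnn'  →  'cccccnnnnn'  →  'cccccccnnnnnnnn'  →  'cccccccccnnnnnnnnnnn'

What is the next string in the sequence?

Reading off run lengths: c runs 3, 5, 7, 9; n runs 2, 5, 8, 11 — each is linear in n (n = 1, 2, …).
For the next term, n = 5, so the run lengths are 11, 14.

cccccccccccnnnnnnnnnnnnnn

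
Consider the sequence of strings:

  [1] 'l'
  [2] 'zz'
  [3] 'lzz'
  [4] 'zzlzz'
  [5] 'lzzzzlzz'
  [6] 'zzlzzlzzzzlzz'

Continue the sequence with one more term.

lzzzzlzzzzlzzlzzzzlzz

This is a Fibonacci-style word recurrence s(k) = s(k−2)·s(k−1): e.g. l·zz = lzz.
Continuing: lzzzzlzz · zzlzzlzzzzlzz gives term 7.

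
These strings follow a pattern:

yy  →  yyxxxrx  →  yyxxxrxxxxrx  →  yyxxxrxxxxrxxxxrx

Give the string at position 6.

yyxxxrxxxxrxxxxrxxxxrxxxxrx

The strings grow by a fixed suffix xxxrx each time.
From yyxxxrxxxxrxxxxrx, 2 further steps: yyxxxrxxxxrxxxxrx → yyxxxrxxxxrxxxxrxxxxrx → (answer).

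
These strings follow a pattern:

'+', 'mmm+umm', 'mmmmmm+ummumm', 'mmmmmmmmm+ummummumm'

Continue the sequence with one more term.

Every step adds mmm to the front and umm to the end of the previous string.
So the next term is mmm·mmmmmmmmm+ummummumm·umm.

mmmmmmmmmmmm+ummummummumm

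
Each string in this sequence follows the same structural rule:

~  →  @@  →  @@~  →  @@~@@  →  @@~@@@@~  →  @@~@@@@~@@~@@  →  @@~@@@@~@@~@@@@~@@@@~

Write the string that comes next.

Each term (from the third on) is the previous term followed by the one before it: term 3 = @@·~ = @@~.
So term 8 is @@~@@@@~@@~@@@@~@@@@~·@@~@@@@~@@~@@.

@@~@@@@~@@~@@@@~@@@@~@@~@@@@~@@~@@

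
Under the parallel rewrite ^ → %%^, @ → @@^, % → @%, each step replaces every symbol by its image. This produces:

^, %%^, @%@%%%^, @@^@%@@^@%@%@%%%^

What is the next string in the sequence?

@@^@@^%%^@@^@%@@^@@^%%^@@^@%@@^@%@@^@%@%@%%%^

Replace each of the 17 characters of @@^@%@@^@%@%@%%%^ in place — @@^ @@^ %%^ @@^ @% @@^ @@^ %%^ @@^ @% @@^ @% @@^ @% @% @% %%^ — and concatenate.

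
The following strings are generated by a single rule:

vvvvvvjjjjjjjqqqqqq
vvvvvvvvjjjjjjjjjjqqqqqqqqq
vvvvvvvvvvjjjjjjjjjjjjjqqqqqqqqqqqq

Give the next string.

vvvvvvvvvvvvjjjjjjjjjjjjjjjjqqqqqqqqqqqqqqq

Reading off run lengths: v runs 6, 8, 10; j runs 7, 10, 13; q runs 6, 9, 12 — each is linear in n, where the shown terms are n = 2, 3, 4.
Setting n = 5 gives 12, 16, 15 characters in each block.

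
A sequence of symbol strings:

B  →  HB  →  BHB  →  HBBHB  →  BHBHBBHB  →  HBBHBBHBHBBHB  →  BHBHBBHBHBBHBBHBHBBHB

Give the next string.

HBBHBBHBHBBHBBHBHBBHBHBBHBBHBHBBHB

This is a Fibonacci-style word recurrence s(k) = s(k−2)·s(k−1): e.g. B·HB = BHB.
The next term joins HBBHBBHBHBBHB and BHBHBBHBHBBHBBHBHBBHB.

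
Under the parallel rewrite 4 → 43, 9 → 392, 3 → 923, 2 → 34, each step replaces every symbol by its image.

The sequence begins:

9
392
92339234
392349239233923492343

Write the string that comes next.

9233923492343392349233923492392339234923433923492343923

Replace each of the 21 characters of 392349239233923492343 in place — 923 392 34 923 43 392 34 923 392 34 923 923 392 34 923 43 392 34 923 43 923 — and concatenate.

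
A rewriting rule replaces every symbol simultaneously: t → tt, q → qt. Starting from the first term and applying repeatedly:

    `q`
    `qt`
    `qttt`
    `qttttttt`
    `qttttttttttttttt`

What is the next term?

Applying the rule to each of the 16 symbols of qttttttttttttttt gives the pieces qt tt tt tt tt tt tt tt tt tt tt tt tt tt tt tt, which concatenate to the answer.

qttttttttttttttttttttttttttttttt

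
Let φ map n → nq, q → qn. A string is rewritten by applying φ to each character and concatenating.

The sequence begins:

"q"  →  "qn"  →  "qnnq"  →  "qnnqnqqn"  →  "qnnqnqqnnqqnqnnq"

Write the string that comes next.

φ(qnnqnqqnnqqnqnnq) expands symbol-by-symbol to qn nq nq qn nq qn qn nq nq qn qn nq qn nq nq qn; joining the 16 pieces gives the next term.

qnnqnqqnnqqnqnnqnqqnqnnqqnnqnqqn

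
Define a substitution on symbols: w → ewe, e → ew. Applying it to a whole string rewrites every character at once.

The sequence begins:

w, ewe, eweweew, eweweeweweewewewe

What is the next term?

Rewriting the 17 symbols of eweweeweweewewewe one by one yields ew ewe ew ewe ew ew ewe ew ewe ew ew ewe ew ewe ew ewe ew; concatenated:

eweweeweweeweweweeweweeweweweeweweeweweew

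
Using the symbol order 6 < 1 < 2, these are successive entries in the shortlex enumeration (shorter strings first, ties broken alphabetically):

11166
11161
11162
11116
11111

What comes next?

11112

Treat 11111 as a base-3 numeral over the given alphabet and add one, carrying through any trailing 2's.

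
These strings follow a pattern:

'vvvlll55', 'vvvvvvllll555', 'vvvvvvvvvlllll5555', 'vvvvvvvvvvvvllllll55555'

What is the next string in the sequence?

vvvvvvvvvvvvvvvlllllll555555

Each string has the form v^{3n} l^{n+2} 5^{n+1} (n = 1, 2, …).
Setting n = 5 gives 15, 7, 6 characters in each block.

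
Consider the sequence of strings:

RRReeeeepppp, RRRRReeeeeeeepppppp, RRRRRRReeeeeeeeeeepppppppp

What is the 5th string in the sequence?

RRRRRRRRRRReeeeeeeeeeeeeeeeepppppppppppp

Reading off run lengths: R runs 3, 5, 7; e runs 5, 8, 11; p runs 4, 6, 8 — each is linear in n, where the shown terms are n = 2, 3, 4.
Setting n = 6 gives 11, 17, 12 characters in each block.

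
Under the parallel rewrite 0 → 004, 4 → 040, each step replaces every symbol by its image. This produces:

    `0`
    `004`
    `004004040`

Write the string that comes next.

Expanding 004004040: 0→004, 0→004, 4→040, 0→004, 0→004, 4→040, 0→004, 4→040, 0→004. Concatenated: 004 004 040 004 004 040 004 040 004.

004004040004004040004040004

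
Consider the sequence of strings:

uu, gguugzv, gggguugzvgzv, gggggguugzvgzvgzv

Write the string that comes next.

Each term wraps the previous one in gg on the left and gzv on the right.
Applying this once more to gggggguugzvgzvgzv:

gggggggguugzvgzvgzvgzv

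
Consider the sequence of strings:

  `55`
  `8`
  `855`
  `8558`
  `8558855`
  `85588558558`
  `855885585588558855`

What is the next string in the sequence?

From term 3 onward, concatenate the last term with the second-to-last: 8·55 = 855, 855·8 = 8558, …
So term 8 is 855885585588558855·85588558558.

85588558558855885585588558558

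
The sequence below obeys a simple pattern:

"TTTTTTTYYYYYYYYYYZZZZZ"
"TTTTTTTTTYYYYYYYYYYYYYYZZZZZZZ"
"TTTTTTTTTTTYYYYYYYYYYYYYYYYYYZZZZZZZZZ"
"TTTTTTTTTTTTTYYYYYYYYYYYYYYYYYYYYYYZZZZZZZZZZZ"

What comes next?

TTTTTTTTTTTTTTTYYYYYYYYYYYYYYYYYYYYYYYYYYZZZZZZZZZZZZZ

Each string has the form T^{2n+3} Y^{4n+2} Z^{2n+1}, where the shown terms are n = 2, 3, 4, 5.
Setting n = 6 gives 15, 26, 13 characters in each block.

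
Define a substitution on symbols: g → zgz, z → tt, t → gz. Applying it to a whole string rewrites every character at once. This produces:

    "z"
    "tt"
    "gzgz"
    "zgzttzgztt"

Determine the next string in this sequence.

ttzgzttgzgzttzgzttgzgz

Apply φ to zgzttzgztt symbol by symbol: z→tt, g→zgz, z→tt, t→gz, t→gz, z→tt, g→zgz, z→tt, t→gz, t→gz; joined: tt zgz tt gz gz tt zgz tt gz gz.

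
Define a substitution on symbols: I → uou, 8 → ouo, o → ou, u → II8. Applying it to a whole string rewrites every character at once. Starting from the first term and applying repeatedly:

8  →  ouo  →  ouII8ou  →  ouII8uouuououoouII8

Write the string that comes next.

Rewriting the 19 symbols of ouII8uouuououoouII8 one by one yields ou II8 uou uou ouo II8 ou II8 II8 ou II8 ou II8 ou ou II8 uou uou ouo; concatenated:

ouII8uouuououoII8ouII8II8ouII8ouII8ououII8uouuououo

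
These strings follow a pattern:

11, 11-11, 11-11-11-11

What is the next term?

11-11-11-11-11-11-11-11

Each string is two copies of the previous one joined by '-'.
So the next term is two copies of 11-11-11-11 with '-' between the halves.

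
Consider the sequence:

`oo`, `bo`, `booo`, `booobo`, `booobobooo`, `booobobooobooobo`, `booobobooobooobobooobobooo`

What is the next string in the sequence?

This is a Fibonacci-style word recurrence s(k) = s(k−1)·s(k−2): e.g. bo·oo = booo.
So term 8 is booobobooobooobobooobobooo·booobobooobooobo.

booobobooobooobobooobobooobooobobooobooobo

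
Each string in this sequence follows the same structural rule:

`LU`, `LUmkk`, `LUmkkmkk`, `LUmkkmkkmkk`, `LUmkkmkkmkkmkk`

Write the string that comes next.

LUmkkmkkmkkmkkmkk

The strings grow by a fixed suffix mkk each time.
One more step from LUmkkmkkmkkmkk gives the answer.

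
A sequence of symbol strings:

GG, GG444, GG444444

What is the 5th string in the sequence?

GG444444444444

The strings grow by a fixed suffix 444 each time.
From GG444444, 2 further steps: GG444444 → GG444444444 → (answer).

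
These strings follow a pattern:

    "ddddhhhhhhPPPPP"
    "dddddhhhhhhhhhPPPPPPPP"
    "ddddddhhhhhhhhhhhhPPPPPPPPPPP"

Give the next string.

dddddddhhhhhhhhhhhhhhhPPPPPPPPPPPPPP

Reading off run lengths: d runs 4, 5, 6; h runs 6, 9, 12; P runs 5, 8, 11 — each is linear in n (n = 1, 2, …).
Setting n = 4 gives 7, 15, 14 characters in each block.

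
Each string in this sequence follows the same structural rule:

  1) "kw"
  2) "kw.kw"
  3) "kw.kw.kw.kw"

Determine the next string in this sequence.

s(k+1) = s(k)·.·s(k) — each term doubles the last with '.' between the halves.
One more doubling of kw.kw.kw.kw gives the answer.

kw.kw.kw.kw.kw.kw.kw.kw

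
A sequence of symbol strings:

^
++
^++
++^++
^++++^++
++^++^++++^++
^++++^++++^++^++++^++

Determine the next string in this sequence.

++^++^++++^++^++++^++++^++^++++^++

Each term (from the third on) is the two preceding terms concatenated in order: term 3 = ^·++ = ^++.
The next term joins ++^++^++++^++ and ^++++^++++^++^++++^++.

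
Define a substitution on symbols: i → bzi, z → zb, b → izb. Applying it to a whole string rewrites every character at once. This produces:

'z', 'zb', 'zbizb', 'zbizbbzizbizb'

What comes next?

φ(zbizbbzizbizb) expands symbol-by-symbol to zb izb bzi zb izb izb zb bzi zb izb bzi zb izb; joining the 13 pieces gives the next term.

zbizbbzizbizbizbzbbzizbizbbzizbizb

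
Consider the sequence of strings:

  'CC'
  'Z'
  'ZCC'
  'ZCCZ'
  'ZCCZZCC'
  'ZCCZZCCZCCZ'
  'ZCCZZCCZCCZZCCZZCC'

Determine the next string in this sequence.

ZCCZZCCZCCZZCCZZCCZCCZZCCZCCZ

From term 3 onward, concatenate the last term with the second-to-last: Z·CC = ZCC, ZCC·Z = ZCCZ, …
The next term joins ZCCZZCCZCCZZCCZZCC and ZCCZZCCZCCZ.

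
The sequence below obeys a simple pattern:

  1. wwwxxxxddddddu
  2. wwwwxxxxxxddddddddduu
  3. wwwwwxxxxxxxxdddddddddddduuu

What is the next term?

wwwwwwxxxxxxxxxxddddddddddddddduuuu

Term n consists of n+1 w's, followed by 2n x's, followed by 3n d's, followed by n-1 u's, where the shown terms are n = 2, 3, 4.
At n = 5 the blocks have lengths 6, 10, 15, 4.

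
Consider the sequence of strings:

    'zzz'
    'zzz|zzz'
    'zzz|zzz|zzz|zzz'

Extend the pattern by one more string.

s(k+1) = s(k)·|·s(k) — each term doubles the last with '|' between the halves.
So the next term is two copies of zzz|zzz|zzz|zzz with '|' between the halves.

zzz|zzz|zzz|zzz|zzz|zzz|zzz|zzz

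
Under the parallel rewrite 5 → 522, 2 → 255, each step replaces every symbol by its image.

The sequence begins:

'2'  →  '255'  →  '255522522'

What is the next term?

255522522522255255522255255

Apply φ to 255522522 symbol by symbol: 2→255, 5→522, 5→522, 5→522, 2→255, 2→255, 5→522, 2→255, 2→255; joined: 255 522 522 522 255 255 522 255 255.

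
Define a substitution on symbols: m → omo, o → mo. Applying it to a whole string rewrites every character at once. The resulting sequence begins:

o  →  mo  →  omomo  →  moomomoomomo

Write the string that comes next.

omomomoomomoomomomoomomoomomo

Expanding moomomoomomo: m→omo, o→mo, o→mo, m→omo, o→mo, m→omo, o→mo, o→mo, m→omo, o→mo, m→omo, o→mo. Concatenated: omo mo mo omo mo omo mo mo omo mo omo mo.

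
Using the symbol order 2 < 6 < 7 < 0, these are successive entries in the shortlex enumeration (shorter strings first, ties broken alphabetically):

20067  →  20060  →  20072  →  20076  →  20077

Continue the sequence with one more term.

20070

Find the rightmost character of 20077 below 0, bump it to the next letter, and reset everything to its right to 2.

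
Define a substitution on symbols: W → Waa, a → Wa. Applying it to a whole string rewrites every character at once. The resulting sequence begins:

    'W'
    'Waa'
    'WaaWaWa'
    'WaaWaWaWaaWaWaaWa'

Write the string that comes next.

WaaWaWaWaaWaWaaWaWaaWaWaWaaWaWaaWaWaWaaWa

Applying the rule to each of the 17 symbols of WaaWaWaWaaWaWaaWa gives the pieces Waa Wa Wa Waa Wa Waa Wa Waa Wa Wa Waa Wa Waa Wa Wa Waa Wa, which concatenate to the answer.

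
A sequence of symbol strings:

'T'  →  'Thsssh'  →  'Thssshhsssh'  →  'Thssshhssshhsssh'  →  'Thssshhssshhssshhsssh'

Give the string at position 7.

Each term is the previous one with hsssh appended.
From Thssshhssshhssshhsssh, 2 further steps: Thssshhssshhssshhsssh → Thssshhssshhssshhssshhsssh → (answer).

Thssshhssshhssshhssshhssshhsssh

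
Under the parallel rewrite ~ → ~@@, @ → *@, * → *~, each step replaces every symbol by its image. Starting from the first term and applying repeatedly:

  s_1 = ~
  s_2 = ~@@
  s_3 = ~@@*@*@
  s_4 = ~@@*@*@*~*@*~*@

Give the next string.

Rewriting the 15 symbols of ~@@*@*@*~*@*~*@ one by one yields ~@@ *@ *@ *~ *@ *~ *@ *~ ~@@ *~ *@ *~ ~@@ *~ *@; concatenated:

~@@*@*@*~*@*~*@*~~@@*~*@*~~@@*~*@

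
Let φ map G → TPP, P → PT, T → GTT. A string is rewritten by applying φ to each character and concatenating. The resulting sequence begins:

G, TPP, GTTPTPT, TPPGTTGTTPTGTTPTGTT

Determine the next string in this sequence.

Rewriting the 19 symbols of TPPGTTGTTPTGTTPTGTT one by one yields GTT PT PT TPP GTT GTT TPP GTT GTT PT GTT TPP GTT GTT PT GTT TPP GTT GTT; concatenated:

GTTPTPTTPPGTTGTTTPPGTTGTTPTGTTTPPGTTGTTPTGTTTPPGTTGTT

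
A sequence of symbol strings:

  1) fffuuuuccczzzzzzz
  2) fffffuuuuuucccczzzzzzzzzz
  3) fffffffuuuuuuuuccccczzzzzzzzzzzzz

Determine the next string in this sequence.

fffffffffuuuuuuuuuucccccczzzzzzzzzzzzzzzz

Each string has the form f^{2n-1} u^{2n} c^{n+1} z^{3n+1}, where the shown terms are n = 2, 3, 4.
Setting n = 5 gives 9, 10, 6, 16 characters in each block.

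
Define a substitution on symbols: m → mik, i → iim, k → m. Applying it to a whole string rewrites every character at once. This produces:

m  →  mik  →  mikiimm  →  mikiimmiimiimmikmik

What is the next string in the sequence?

mikiimmiimiimmikmikiimiimmikiimiimmikmikiimmmikiimm

Replace each of the 19 characters of mikiimmiimiimmikmik in place — mik iim m iim iim mik mik iim iim mik iim iim mik mik iim m mik iim m — and concatenate.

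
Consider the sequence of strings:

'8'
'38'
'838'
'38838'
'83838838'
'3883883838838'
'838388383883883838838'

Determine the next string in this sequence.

3883883838838838388383883883838838

This is a Fibonacci-style word recurrence s(k) = s(k−2)·s(k−1): e.g. 8·38 = 838.
Continuing: 3883883838838 · 838388383883883838838 gives term 8.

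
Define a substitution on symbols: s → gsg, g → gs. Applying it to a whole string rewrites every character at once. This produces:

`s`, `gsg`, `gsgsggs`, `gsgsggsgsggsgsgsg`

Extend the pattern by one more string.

Rewriting the 17 symbols of gsgsggsgsggsgsgsg one by one yields gs gsg gs gsg gs gs gsg gs gsg gs gs gsg gs gsg gs gsg gs; concatenated:

gsgsggsgsggsgsgsggsgsggsgsgsggsgsggsgsggs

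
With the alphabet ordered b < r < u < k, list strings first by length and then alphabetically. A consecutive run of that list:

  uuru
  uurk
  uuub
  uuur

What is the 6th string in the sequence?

uuuk

Advancing 2 positions from uuur through uuur → uuuu reaches term 6.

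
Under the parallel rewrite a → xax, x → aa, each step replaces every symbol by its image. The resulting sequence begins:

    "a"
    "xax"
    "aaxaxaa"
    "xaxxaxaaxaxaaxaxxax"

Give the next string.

aaxaxaaaaxaxaaxaxxaxaaxaxaaxaxxaxaaxaxaaaaxaxaa

Replace each of the 19 characters of xaxxaxaaxaxaaxaxxax in place — aa xax aa aa xax aa xax xax aa xax aa xax xax aa xax aa aa xax aa — and concatenate.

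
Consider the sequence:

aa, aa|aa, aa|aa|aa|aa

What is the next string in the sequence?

Every step duplicates the string with '|' between the halves.
Doubling aa|aa|aa|aa with '|' between the halves:

aa|aa|aa|aa|aa|aa|aa|aa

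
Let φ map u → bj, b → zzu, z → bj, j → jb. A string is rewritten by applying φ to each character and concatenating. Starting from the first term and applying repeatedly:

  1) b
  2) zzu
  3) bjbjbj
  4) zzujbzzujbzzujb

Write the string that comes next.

Rewriting the 15 symbols of zzujbzzujbzzujb one by one yields bj bj bj jb zzu bj bj bj jb zzu bj bj bj jb zzu; concatenated:

bjbjbjjbzzubjbjbjjbzzubjbjbjjbzzu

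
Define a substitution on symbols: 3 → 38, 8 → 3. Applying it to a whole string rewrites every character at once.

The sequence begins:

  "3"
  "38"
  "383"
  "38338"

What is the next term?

38338383

Apply φ to 38338 symbol by symbol: 3→38, 8→3, 3→38, 3→38, 8→3; joined: 38 3 38 38 3.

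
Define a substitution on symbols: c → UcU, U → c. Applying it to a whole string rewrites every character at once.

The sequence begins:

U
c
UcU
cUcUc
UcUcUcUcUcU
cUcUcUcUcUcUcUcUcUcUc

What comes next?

Rewriting the 21 symbols of cUcUcUcUcUcUcUcUcUcUc one by one yields UcU c UcU c UcU c UcU c UcU c UcU c UcU c UcU c UcU c UcU c UcU; concatenated:

UcUcUcUcUcUcUcUcUcUcUcUcUcUcUcUcUcUcUcUcUcU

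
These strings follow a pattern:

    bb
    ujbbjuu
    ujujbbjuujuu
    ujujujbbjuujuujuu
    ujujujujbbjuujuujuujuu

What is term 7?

ujujujujujujbbjuujuujuujuujuujuu

s(k+1) = uj·s(k)·juu, so each term gains uj as a prefix and juu as a suffix.
From ujujujujbbjuujuujuujuu, 2 further steps: ujujujujbbjuujuujuujuu → ujujujujujbbjuujuujuujuujuu → (answer).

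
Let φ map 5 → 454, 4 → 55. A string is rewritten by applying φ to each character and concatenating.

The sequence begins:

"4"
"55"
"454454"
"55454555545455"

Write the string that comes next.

Replace each of the 14 characters of 55454555545455 in place — 454 454 55 454 55 454 454 454 454 55 454 55 454 454 — and concatenate.

45445455454554544544544545545455454454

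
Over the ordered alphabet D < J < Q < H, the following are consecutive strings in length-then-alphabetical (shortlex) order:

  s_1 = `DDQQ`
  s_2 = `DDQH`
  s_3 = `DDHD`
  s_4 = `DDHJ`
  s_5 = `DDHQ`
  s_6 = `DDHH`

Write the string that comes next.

Find the rightmost character of DDHH below H, bump it to the next letter, and reset everything to its right to D.

DJDD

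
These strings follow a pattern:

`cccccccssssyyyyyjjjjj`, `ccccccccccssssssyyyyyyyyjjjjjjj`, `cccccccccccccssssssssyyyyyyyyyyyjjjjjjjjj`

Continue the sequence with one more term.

ccccccccccccccccssssssssssyyyyyyyyyyyyyyjjjjjjjjjjj

Reading off run lengths: c runs 7, 10, 13; s runs 4, 6, 8; y runs 5, 8, 11; j runs 5, 7, 9 — each is linear in n, where the shown terms are n = 2, 3, 4.
At n = 5 the blocks have lengths 16, 10, 14, 11.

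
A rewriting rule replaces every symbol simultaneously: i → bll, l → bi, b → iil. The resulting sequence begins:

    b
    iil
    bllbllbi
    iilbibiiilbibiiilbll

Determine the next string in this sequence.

bllbllbiiilblliilbllbllbllbiiilblliilbllbllbllbiiilbibi

φ(iilbibiiilbibiiilbll) expands symbol-by-symbol to bll bll bi iil bll iil bll bll bll bi iil bll iil bll bll bll bi iil bi bi; joining the 20 pieces gives the next term.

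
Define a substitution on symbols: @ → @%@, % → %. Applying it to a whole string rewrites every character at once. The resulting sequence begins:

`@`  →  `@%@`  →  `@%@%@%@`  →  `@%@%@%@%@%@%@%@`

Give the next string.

φ(@%@%@%@%@%@%@%@) expands symbol-by-symbol to @%@ % @%@ % @%@ % @%@ % @%@ % @%@ % @%@ % @%@; joining the 15 pieces gives the next term.

@%@%@%@%@%@%@%@%@%@%@%@%@%@%@%@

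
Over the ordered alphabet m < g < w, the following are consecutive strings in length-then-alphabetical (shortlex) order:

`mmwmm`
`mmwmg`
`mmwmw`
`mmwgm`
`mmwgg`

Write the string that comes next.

mmwgw

The successor of mmwgg increments the rightmost position that isn't already w and resets every position after it to m.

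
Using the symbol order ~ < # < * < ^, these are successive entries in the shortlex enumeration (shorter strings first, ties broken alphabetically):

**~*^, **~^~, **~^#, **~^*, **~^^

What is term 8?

**#~*

Advancing 3 positions from **~^^ through **~^^ → **#~~ → **#~# reaches term 8.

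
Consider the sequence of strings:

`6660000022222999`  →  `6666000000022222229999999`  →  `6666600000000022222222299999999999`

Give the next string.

Term n consists of n+2 6's, followed by 2n+3 0's, followed by 2n+3 2's, followed by 4n-1 9's (n = 1, 2, …).
For the next term, n = 4, so the run lengths are 6, 11, 11, 15.

6666660000000000022222222222999999999999999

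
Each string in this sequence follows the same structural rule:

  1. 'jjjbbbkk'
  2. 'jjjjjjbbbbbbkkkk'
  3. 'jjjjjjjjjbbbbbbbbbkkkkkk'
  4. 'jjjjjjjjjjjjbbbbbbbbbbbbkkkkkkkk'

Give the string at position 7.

Reading off run lengths: j runs 3, 6, 9, 12; b runs 3, 6, 9, 12; k runs 2, 4, 6, 8 — each is linear in n (n = 1, 2, …).
Setting n = 7 gives 21, 21, 14 characters in each block.

jjjjjjjjjjjjjjjjjjjjjbbbbbbbbbbbbbbbbbbbbbkkkkkkkkkkkkkk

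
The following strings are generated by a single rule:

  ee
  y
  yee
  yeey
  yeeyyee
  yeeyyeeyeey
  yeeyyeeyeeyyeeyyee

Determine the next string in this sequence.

yeeyyeeyeeyyeeyyeeyeeyyeeyeey

Each term (from the third on) is the previous term followed by the one before it: term 3 = y·ee = yee.
Continuing: yeeyyeeyeeyyeeyyee · yeeyyeeyeey gives term 8.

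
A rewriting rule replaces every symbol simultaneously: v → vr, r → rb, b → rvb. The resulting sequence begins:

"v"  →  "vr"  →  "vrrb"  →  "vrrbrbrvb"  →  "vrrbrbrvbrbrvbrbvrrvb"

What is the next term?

φ(vrrbrbrvbrbrvbrbvrrvb) expands symbol-by-symbol to vr rb rb rvb rb rvb rb vr rvb rb rvb rb vr rvb rb rvb vr rb rb vr rvb; joining the 21 pieces gives the next term.

vrrbrbrvbrbrvbrbvrrvbrbrvbrbvrrvbrbrvbvrrbrbvrrvb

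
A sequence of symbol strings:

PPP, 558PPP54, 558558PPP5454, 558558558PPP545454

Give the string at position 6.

558558558558558PPP5454545454

Every step adds 558 to the front and 54 to the end of the previous string.
From 558558558PPP545454, 2 further steps: 558558558PPP545454 → 558558558558PPP54545454 → (answer).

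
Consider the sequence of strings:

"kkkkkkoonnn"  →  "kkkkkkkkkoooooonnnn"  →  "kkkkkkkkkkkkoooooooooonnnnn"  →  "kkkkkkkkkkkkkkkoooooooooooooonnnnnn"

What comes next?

kkkkkkkkkkkkkkkkkkoooooooooooooooooonnnnnnn

Each string has the form k^{3n+3} o^{4n-2} n^{n+2} (n = 1, 2, …).
For the next term, n = 5, so the run lengths are 18, 18, 7.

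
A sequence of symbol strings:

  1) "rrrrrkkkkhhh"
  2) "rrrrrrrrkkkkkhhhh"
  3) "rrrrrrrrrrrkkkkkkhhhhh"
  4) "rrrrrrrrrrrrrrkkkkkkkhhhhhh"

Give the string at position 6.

rrrrrrrrrrrrrrrrrrrrkkkkkkkkkhhhhhhhh

Each string has the form r^{3n+2} k^{n+3} h^{n+2} (n = 1, 2, …).
At n = 6 the blocks have lengths 20, 9, 8.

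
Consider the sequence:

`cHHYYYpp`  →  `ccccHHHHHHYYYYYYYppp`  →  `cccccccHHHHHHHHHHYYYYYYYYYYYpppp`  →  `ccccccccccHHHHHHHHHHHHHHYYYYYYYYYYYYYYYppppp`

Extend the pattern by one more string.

Each string has the form c^{3n-2} H^{4n-2} Y^{4n-1} p^{n+1} (n = 1, 2, …).
Setting n = 5 gives 13, 18, 19, 6 characters in each block.

cccccccccccccHHHHHHHHHHHHHHHHHHYYYYYYYYYYYYYYYYYYYpppppp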